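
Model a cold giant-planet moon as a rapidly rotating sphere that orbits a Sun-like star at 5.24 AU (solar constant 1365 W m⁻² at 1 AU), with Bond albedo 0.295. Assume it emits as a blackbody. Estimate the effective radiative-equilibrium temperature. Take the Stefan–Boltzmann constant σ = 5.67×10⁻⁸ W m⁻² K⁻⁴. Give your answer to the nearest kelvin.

111 kelvin

Flux at the orbit: S = 1365/(5.24)² = 49.71 W m⁻².
The planet absorbs (1−α)S over its disc πR² and re-emits over 4πR², so the mean absorbed flux is (1−0.295)·49.71/4 = 8.762 W m⁻².
Set σT⁴ = 8.762 → T = (8.762/σ)^(1/4) = 111.5 K.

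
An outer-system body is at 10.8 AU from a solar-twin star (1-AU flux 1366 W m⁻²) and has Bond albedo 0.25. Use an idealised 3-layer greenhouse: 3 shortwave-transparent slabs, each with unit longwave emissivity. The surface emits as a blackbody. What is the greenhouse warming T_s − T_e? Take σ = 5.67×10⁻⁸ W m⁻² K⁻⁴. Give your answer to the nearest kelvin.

Flux at the orbit: S = 1366/(10.8)² = 11.71 W m⁻².
OLR = S(1−α)/4 = 2.196 W m⁻²; the top layer radiates at T_e = 78.89 K.
Surface: T_s = (4)^¼·T_e = 111.6 K.
So the greenhouse effect raises the surface by 111.6 − 78.89 = 32.68 K.

33 kelvin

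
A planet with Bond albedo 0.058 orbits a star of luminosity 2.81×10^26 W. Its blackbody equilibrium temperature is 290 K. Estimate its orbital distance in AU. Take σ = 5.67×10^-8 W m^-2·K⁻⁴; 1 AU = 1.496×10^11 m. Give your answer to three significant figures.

The flux needed for this T is 4σT⁴/(1−0.058) = 1703 W m^-2.
From L = 4πd²S, d = √(2.81×10^26/(4π·1703)) = 1.146×10^11 m = 0.7660 AU.

0.766 AU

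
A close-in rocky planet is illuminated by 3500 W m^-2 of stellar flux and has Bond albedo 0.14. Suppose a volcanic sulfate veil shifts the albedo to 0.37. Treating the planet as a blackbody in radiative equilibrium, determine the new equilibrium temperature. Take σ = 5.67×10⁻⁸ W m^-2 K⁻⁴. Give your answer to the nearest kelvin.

314 K

New equilibrium: T₂ = [(1−0.37)·3500/(4σ)]^(1/4) = 314.0 K.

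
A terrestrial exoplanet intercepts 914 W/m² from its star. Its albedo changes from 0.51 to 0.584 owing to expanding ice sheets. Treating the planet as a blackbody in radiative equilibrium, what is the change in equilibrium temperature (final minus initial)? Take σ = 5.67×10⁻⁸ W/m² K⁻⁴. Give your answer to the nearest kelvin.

-8 K

Initial: T₁ = [S(1−0.51)/(4σ)]^(1/4) = 210.8 K.
After:  T₂ = [914.0·0.416/(4σ)]^(1/4) = 202.3 K.
Change: 202.3 − 210.8 = -8.454 K.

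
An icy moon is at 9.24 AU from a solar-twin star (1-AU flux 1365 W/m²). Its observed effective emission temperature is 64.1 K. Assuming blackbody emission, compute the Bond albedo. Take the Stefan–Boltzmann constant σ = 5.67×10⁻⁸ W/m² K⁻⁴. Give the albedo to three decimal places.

0.761

Flux at the orbit: S = 1365/(9.24)² = 15.99 W/m².
Energy balance: S(1−α)/4 = σT⁴, so 1−α = 4σT⁴/S.
4σT⁴ = 4·5.67×10⁻⁸·(64.1)⁴ = 3.829 W/m².
Hence α = 1 − 3.829/15.99 = 0.7605.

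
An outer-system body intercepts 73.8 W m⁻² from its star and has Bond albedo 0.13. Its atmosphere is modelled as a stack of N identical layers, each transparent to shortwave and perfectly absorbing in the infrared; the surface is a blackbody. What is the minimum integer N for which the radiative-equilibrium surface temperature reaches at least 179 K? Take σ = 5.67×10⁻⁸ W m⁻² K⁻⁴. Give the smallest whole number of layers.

3

OLR = S(1−α)/4 = 16.05 W m⁻²; the top layer radiates at T_e = 129.7 K.
Need (N+1)T_e⁴ ≥ T_s⁴, i.e. N+1 ≥ (179/129.7)⁴ = 3.626.
Rounding up, N = 3.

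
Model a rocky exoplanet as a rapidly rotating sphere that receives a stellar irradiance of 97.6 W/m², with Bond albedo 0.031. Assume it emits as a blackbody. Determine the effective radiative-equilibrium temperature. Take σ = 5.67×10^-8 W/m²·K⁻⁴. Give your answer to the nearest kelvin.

143 K

Absorbed flux (global mean): S(1−α)/4 = 97.60·0.969/4 = 23.64 W/m².
Set σT⁴ = 23.64 → T = (23.64/σ)^(1/4) = 142.9 K.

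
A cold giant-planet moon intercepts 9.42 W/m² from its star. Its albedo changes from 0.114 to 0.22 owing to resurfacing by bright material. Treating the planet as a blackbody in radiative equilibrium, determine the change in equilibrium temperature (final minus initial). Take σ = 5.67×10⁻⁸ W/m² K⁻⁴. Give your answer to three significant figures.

Initial: T₁ = [S(1−0.114)/(4σ)]^(1/4) = 77.89 K.
With α = 0.22, T₂ = 75.44 K.
Change: 75.44 − 77.89 = -2.442 K.

-2.44 kelvin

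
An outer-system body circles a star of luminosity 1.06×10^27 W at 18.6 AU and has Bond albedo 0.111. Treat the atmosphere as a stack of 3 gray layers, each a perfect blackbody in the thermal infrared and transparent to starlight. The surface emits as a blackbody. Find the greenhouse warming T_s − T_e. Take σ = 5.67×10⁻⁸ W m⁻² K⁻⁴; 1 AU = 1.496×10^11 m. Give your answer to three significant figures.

33.5 K

Orbital distance: d = 18.6 AU = 2.783×10^12 m.
S = L/(4πd²) = 10.89 W m⁻².
The effective emission temperature is T_e = [S(1−α)/(4σ)]^¼ = 80.84 K.
T_s = (N+1)^(1/4)·T_e = 114.3 K.
So the greenhouse effect raises the surface by 114.3 − 80.84 = 33.48 K.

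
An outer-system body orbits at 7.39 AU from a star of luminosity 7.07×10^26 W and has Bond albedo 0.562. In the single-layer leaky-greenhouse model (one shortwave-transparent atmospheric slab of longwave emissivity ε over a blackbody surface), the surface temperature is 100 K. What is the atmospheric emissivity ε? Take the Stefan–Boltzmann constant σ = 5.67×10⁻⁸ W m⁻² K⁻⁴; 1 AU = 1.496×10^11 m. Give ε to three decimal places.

Orbital distance: d = 7.39 AU = 1.106×10^12 m.
Flux at the orbit: S = L/(4πd²) = 7.07×10^26/(4π·(1.11×10^12)²) = 46.03 W m⁻².
Effective temperature: T_e = [S(1−α)/(4σ)]^(1/4) = 97.10 K.
T_s⁴ = T_e⁴·2/(2−ε) → ε = 2 − 2(T_e/T_s)⁴ = 2 − 2·(97.10/100)⁴ = 0.2221.

0.222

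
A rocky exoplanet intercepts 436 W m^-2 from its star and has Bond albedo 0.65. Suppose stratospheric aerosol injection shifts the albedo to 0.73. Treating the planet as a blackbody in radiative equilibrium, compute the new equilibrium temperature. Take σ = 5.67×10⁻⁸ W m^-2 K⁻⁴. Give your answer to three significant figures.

New equilibrium: T₂ = [(1−0.73)·436.0/(4σ)]^(1/4) = 150.9 K.

151 kelvin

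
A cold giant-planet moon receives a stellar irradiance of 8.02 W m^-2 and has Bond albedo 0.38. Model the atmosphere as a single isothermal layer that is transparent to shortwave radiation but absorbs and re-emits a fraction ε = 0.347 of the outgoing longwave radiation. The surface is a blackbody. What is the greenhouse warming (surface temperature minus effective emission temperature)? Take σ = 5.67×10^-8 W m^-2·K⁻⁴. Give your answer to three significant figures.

Effective emission temperature (TOA balance): σT_e⁴ = S(1−α)/4 = 1.243 W m^-2 → T_e = 68.43 K.
For a single slab of emissivity ε, T_s⁴ = 2T_e⁴/(2−ε); thus T_s = 68.43·(1.21)^(1/4) = 71.77 K.
The atmosphere warms the surface by 3.339 K.

3.34 kelvin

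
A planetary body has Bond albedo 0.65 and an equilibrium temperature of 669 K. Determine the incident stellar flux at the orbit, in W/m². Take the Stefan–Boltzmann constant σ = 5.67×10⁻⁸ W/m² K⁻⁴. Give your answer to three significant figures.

1.30×10^5 W/m²

From S(1−α)/4 = σT⁴: S = 4σT⁴/(1−α).
σT⁴ = 5.67×10⁻⁸·(669)⁴ = 11360 W/m².
S = 4·11360/0.35 = 1.298×10^5 W/m².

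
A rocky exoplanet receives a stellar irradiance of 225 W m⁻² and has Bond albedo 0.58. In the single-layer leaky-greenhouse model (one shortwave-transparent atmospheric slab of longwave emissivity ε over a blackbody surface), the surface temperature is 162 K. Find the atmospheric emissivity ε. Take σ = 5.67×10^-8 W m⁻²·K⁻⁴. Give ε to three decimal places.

0.790

TOA balance gives T_e = 142.9 K.
T_s⁴ = T_e⁴·2/(2−ε) → ε = 2 − 2(T_e/T_s)⁴ = 2 − 2·(142.9/162)⁴ = 0.7901.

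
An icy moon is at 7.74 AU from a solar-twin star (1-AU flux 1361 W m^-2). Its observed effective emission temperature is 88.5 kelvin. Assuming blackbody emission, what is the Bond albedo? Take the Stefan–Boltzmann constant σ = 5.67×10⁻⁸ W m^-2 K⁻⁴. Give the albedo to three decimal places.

0.388

By the inverse-square law, S = 1361/7.74² = 22.72 W m^-2.
Rearranging the radiative balance, α = 1 − 4σT⁴/S.
4σT⁴ = 4·5.67×10⁻⁸·(88.5)⁴ = 13.91 W m^-2.
Hence α = 1 − 13.91/22.72 = 0.3876.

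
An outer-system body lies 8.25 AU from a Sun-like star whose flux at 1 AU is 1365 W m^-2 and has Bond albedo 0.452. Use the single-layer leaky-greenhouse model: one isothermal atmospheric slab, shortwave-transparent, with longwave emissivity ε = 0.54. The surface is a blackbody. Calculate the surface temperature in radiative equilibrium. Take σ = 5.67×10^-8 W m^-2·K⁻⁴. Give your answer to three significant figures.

By the inverse-square law, S = 1365/8.25² = 20.06 W m^-2.
Effective emission temperature (TOA balance): σT_e⁴ = S(1−α)/4 = 2.748 W m^-2 → T_e = 83.43 K.
For a single slab of emissivity ε, T_s⁴ = 2T_e⁴/(2−ε); thus T_s = 83.43·(1.37)^(1/4) = 90.26 K.

90.3 K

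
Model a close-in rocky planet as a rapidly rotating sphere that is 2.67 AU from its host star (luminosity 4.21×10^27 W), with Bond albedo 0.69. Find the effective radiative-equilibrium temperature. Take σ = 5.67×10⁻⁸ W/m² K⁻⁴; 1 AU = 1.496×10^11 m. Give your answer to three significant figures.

231 kelvin

Orbital distance: d = 2.67 AU = 3.994×10^11 m.
Flux at the orbit: S = L/(4πd²) = 4.21×10^27/(4π·(3.99×10^11)²) = 2100 W/m².
The planet absorbs (1−α)S over its disc πR² and re-emits over 4πR², so the mean absorbed flux is (1−0.69)·2100/4 = 162.7 W/m².
Set σT⁴ = 162.7 → T = (162.7/σ)^(1/4) = 231.5 K.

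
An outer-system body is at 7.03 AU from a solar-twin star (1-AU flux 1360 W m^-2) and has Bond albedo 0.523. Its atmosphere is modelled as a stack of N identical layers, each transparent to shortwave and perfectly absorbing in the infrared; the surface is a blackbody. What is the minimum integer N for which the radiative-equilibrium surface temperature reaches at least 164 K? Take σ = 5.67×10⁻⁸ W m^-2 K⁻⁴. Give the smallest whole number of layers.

By the inverse-square law, S = 1360/7.03² = 27.52 W m^-2.
The effective emission temperature is T_e = [S(1−α)/(4σ)]^¼ = 87.22 K.
Need (N+1)T_e⁴ ≥ T_s⁴, i.e. N+1 ≥ (164/87.22)⁴ = 12.499.
So N ≥ 11.499; the smallest integer is N = 12.

12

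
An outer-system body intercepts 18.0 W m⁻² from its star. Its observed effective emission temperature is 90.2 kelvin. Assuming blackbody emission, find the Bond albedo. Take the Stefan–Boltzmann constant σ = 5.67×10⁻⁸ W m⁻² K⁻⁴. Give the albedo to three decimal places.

0.166

Energy balance: S(1−α)/4 = σT⁴, so 1−α = 4σT⁴/S.
σT⁴ = 3.753 W m⁻², so 4σT⁴ = 15.01 W m⁻².
1−α = 15.01/18.00 = 0.8341, so α = 0.1659.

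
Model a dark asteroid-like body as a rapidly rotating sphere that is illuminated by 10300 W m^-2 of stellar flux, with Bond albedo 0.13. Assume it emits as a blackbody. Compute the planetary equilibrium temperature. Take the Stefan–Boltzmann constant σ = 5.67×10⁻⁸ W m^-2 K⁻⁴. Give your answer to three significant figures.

446 K

Averaging over the sphere, the absorbed flux is S(1−α)/4 = 2240 W m^-2.
Balancing against σT⁴: T = (2240/5.67×10⁻⁸)^(1/4) = 445.8 K.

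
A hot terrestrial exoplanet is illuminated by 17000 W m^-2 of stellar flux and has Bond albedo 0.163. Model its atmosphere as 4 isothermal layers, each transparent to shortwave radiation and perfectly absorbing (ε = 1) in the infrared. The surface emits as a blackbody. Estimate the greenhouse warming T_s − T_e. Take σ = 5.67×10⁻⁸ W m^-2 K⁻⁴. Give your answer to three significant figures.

Top-of-atmosphere balance: σT_e⁴ = S(1−α)/4 = 3557 W m^-2 → T_e = 500.5 K.
Surface: T_s = (5)^¼·T_e = 748.4 K.
So the greenhouse effect raises the surface by 748.4 − 500.5 = 247.9 K.

248 kelvin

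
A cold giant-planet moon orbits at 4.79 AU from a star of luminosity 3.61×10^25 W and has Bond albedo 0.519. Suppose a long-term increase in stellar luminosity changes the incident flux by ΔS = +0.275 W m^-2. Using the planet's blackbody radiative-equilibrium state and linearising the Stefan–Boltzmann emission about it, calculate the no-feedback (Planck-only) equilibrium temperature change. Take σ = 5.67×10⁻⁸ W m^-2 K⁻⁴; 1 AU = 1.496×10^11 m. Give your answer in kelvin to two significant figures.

Orbital distance: d = 4.79 AU = 7.166×10^11 m.
Flux at the orbit: S = L/(4πd²) = 3.61×10^25/(4π·(7.17×10^11)²) = 5.595 W m^-2.
Reference equilibrium: T_e = [S(1−α)/(4σ)]^(1/4) = 58.69 K.
Only a fraction (1−α) is absorbed and it's spread over 4πR², so ΔF = (1−α)ΔS/4 = 0.03307 W m^-2.
The Planck feedback parameter is 4σT_e³ = 0.04585 W m^-2/K.
ΔT₀ = ΔF/λ_P = 0.03307/0.04585 = 0.721 K.

0.72 K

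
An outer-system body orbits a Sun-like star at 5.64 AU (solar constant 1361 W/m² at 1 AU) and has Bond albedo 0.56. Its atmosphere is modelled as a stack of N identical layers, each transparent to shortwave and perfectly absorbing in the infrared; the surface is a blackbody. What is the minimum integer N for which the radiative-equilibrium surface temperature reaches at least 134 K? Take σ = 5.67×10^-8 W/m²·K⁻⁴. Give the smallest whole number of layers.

3

Irradiance scales as 1/d², so S = 1361 W/m² × (1/5.64)² = 42.79 W/m².
Top-of-atmosphere balance: σT_e⁴ = S(1−α)/4 = 4.706 W/m² → T_e = 95.45 K.
T_s = (N+1)^(1/4)·T_e ≥ 134 K requires N+1 ≥ (T_s/T_e)⁴ = (134/95.45)⁴ = 3.884.
Rounding up, N = 3.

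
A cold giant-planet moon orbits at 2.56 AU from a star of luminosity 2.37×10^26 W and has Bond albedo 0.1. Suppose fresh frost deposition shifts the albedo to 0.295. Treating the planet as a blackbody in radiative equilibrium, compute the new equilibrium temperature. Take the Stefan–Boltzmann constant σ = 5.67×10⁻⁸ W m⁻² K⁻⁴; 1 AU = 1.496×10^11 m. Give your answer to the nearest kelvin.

141 K

d = 2.56 × 1.496×10^11 m = 3.830×10^11 m.
Flux at the orbit: S = L/(4πd²) = 2.37×10^26/(4π·(3.83×10^11)²) = 128.6 W m⁻².
With the new albedo, S(1−α₂)/4 = 22.66 W m⁻², so T₂ = 141.4 K.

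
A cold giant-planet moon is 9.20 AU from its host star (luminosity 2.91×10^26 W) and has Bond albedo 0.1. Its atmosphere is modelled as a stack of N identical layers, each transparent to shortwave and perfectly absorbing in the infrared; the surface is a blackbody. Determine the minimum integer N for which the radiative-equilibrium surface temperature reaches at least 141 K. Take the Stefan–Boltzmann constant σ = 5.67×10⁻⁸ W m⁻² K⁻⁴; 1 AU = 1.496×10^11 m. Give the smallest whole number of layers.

d = 9.20 × 1.496×10^11 m = 1.376×10^12 m.
Flux at the orbit: S = L/(4πd²) = 2.91×10^26/(4π·(1.38×10^12)²) = 12.22 W m⁻².
OLR = S(1−α)/4 = 2.751 W m⁻²; the top layer radiates at T_e = 83.46 K.
Since T_s⁴ = (N+1)T_e⁴, we need N ≥ (T_s/T_e)⁴ − 1 = 7.148.
So N ≥ 7.148; the smallest integer is N = 8.

8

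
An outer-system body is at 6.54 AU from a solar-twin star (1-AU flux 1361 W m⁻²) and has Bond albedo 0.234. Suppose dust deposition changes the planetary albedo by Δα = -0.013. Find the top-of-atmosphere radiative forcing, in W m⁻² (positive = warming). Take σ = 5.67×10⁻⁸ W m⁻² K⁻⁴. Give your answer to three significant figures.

0.103 W m⁻²

Flux at the orbit: S = 1361/(6.54)² = 31.82 W m⁻².
The change in absorbed flux is Δ[S(1−α)/4] = −SΔα/4 = 0.1034 W m⁻².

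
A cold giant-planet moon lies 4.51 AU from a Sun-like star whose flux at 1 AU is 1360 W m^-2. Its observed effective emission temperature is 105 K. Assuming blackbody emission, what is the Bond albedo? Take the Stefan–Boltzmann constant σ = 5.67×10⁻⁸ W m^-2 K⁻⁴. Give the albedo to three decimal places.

0.588

By the inverse-square law, S = 1360/4.51² = 66.86 W m^-2.
Energy balance: S(1−α)/4 = σT⁴, so 1−α = 4σT⁴/S.
σT⁴ = 6.892 W m^-2, so 4σT⁴ = 27.57 W m^-2.
Hence α = 1 − 27.57/66.86 = 0.5877.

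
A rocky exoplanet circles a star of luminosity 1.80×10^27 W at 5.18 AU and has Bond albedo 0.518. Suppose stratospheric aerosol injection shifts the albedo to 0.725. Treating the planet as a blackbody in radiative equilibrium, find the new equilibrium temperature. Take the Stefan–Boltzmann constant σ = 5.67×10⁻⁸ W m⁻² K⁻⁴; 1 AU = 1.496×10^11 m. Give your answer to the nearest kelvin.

d = 5.18 × 1.496×10^11 m = 7.749×10^11 m.
S = L/(4πd²) = 238.5 W m⁻².
New equilibrium: T₂ = [(1−0.725)·238.5/(4σ)]^(1/4) = 130.4 K.

130 K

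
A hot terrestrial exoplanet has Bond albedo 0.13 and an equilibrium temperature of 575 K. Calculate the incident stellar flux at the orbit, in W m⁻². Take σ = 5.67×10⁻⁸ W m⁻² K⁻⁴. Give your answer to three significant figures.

From S(1−α)/4 = σT⁴: S = 4σT⁴/(1−α).
σT⁴ = 5.67×10⁻⁸·(575)⁴ = 6198 W m⁻².
So S = 4×6198/(1−0.13) = 28500 W m⁻².

28500 W m⁻²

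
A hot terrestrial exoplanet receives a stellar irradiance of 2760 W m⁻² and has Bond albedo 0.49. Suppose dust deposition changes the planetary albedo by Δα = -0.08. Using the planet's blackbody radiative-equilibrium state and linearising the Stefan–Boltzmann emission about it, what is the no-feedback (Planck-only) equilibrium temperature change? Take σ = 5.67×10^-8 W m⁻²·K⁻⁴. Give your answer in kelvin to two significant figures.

Unperturbed T_e = [2760·(1−0.49)/(4σ)]^¼ = 280.7 K.
The change in absorbed flux is Δ[S(1−α)/4] = −SΔα/4 = 55.20 W m⁻².
The Planck feedback parameter is 4σT_e³ = 5.015 W m⁻²/K.
So ΔT₀ = 55.20/5.015 = 11.0 K.

11 kelvin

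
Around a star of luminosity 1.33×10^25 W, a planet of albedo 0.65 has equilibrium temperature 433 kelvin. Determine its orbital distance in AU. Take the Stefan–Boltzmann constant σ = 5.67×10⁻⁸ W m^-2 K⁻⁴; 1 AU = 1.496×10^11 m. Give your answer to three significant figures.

Required flux: S = 4σT⁴/(1−α) = 22780 W m^-2.
From L = 4πd²S, d = √(1.33×10^25/(4π·22780)) = 6.816×10^9 m = 0.04556 AU.

0.0456 AU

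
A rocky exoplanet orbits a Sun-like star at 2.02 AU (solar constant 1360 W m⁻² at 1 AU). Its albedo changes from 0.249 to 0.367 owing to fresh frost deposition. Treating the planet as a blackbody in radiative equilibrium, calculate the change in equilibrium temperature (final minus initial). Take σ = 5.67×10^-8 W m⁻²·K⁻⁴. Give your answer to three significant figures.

Flux at the orbit: S = 1360/(2.02)² = 333.3 W m⁻².
With α = 0.249, T₁ = 182.3 K.
Final:   T₂ = [S(1−0.367)/(4σ)]^(1/4) = 174.6 K.
ΔT = T₂ − T₁ = -7.625 K.

-7.62 K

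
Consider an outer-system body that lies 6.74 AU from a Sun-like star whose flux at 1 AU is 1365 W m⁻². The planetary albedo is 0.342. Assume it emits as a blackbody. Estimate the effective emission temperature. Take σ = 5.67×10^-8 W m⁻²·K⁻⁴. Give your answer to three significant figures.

Flux at the orbit: S = 1365/(6.74)² = 30.05 W m⁻².
The planet absorbs (1−α)S over its disc πR² and re-emits over 4πR², so the mean absorbed flux is (1−0.342)·30.05/4 = 4.943 W m⁻².
In equilibrium σT⁴ equals this, so T = 96.63 K.

96.6 kelvin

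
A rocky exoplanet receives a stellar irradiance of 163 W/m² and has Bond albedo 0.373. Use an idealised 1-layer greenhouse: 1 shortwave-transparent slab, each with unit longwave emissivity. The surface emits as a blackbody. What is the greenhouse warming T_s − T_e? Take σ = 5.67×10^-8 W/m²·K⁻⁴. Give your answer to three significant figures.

27.6 K

OLR = S(1−α)/4 = 25.55 W/m²; the top layer radiates at T_e = 145.7 K.
Surface: T_s = (2)^¼·T_e = 173.3 K.
So the greenhouse effect raises the surface by 173.3 − 145.7 = 27.57 K.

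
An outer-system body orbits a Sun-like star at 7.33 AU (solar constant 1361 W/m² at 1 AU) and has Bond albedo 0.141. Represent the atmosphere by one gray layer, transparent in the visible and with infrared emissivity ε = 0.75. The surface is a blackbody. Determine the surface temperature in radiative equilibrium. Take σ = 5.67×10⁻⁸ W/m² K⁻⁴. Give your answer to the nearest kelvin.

111 kelvin

By the inverse-square law, S = 1361/7.33² = 25.33 W/m².
Effective emission temperature (TOA balance): σT_e⁴ = S(1−α)/4 = 5.440 W/m² → T_e = 98.97 K.
Surface balance with a leaky layer gives σT_s⁴ = σT_e⁴·2/(2−ε), so T_s = T_e·[2/(2−0.75)]^(1/4) = 111.3 K.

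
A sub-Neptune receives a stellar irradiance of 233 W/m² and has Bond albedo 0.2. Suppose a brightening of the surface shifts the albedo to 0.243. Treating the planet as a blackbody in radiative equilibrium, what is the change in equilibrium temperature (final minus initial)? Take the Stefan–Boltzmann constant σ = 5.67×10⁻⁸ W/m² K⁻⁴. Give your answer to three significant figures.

-2.32 K

Initial: T₁ = [S(1−0.2)/(4σ)]^(1/4) = 169.3 K.
With α = 0.243, T₂ = 167.0 K.
Change: 167.0 − 169.3 = -2.323 K.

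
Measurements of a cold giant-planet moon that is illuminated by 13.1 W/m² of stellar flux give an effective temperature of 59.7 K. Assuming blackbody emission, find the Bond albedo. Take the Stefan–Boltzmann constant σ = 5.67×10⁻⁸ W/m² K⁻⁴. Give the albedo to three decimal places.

0.780

Rearranging the radiative balance, α = 1 − 4σT⁴/S.
σT⁴ = 0.7202 W/m², so 4σT⁴ = 2.881 W/m².
1−α = 2.881/13.10 = 0.2199, so α = 0.7801.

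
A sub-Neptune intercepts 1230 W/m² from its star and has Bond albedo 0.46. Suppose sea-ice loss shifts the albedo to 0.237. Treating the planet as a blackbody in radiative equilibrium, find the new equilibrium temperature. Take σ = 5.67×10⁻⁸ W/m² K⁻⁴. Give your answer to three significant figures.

T₂ = [S(1−α₂)/(4σ)]^(1/4) = [1230·0.763/(4σ)]^(1/4) = 253.6 K.

254 K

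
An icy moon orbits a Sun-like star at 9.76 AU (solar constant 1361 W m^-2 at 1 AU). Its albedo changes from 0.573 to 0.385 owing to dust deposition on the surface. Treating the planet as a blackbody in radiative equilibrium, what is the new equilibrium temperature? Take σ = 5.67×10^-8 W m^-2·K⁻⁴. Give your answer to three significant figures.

Irradiance scales as 1/d², so S = 1361 W m^-2 × (1/9.76)² = 14.29 W m^-2.
With the new albedo, S(1−α₂)/4 = 2.197 W m^-2, so T₂ = 78.89 K.

78.9 K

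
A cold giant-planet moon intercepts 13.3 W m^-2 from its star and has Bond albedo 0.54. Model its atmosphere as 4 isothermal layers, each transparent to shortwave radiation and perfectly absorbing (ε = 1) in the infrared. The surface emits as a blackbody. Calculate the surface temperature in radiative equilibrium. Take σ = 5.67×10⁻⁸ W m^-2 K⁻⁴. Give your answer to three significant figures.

Top-of-atmosphere balance: σT_e⁴ = S(1−α)/4 = 1.529 W m^-2 → T_e = 72.07 K.
With N = 4 opaque layers, T_s = (N+1)^(1/4)·T_e = 5^(1/4)·72.07 = 107.8 K.

108 K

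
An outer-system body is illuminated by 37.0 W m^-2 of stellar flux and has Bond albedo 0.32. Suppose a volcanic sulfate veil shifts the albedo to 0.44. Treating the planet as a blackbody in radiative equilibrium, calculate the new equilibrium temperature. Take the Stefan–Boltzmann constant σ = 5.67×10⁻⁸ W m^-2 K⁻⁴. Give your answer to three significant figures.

New equilibrium: T₂ = [(1−0.44)·37.00/(4σ)]^(1/4) = 97.77 K.

97.8 K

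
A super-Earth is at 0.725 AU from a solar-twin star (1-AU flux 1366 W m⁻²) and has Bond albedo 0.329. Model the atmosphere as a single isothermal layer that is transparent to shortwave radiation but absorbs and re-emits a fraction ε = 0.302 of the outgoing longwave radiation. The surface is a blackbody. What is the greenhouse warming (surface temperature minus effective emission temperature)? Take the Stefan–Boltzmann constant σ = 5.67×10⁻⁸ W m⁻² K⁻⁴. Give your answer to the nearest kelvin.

12 kelvin

Irradiance scales as 1/d², so S = 1366 W m⁻² × (1/0.725)² = 2599 W m⁻².
At the top of the atmosphere, σT_e⁴ = S(1−α)/4 = 436.0 W m⁻², giving T_e = 296.1 K.
For a single slab of emissivity ε, T_s⁴ = 2T_e⁴/(2−ε); thus T_s = 296.1·(1.178)^(1/4) = 308.5 K.
T_s − T_e = 308.5 − 296.1 = 12.37 K.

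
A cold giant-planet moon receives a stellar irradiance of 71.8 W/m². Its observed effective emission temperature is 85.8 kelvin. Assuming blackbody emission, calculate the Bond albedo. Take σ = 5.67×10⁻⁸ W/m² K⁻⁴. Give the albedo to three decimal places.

Energy balance: S(1−α)/4 = σT⁴, so 1−α = 4σT⁴/S.
σT⁴ = 3.073 W/m², so 4σT⁴ = 12.29 W/m².
1−α = 12.29/71.80 = 0.1712, so α = 0.8288.

0.829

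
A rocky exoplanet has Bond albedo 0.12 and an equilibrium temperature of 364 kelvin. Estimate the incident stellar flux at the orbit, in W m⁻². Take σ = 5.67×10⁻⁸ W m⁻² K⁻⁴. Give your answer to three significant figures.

4520 W m⁻²

From S(1−α)/4 = σT⁴: S = 4σT⁴/(1−α).
The emitted flux is σT⁴ = 995.4 W m⁻².
S = 4·995.4/0.88 = 4524 W m⁻².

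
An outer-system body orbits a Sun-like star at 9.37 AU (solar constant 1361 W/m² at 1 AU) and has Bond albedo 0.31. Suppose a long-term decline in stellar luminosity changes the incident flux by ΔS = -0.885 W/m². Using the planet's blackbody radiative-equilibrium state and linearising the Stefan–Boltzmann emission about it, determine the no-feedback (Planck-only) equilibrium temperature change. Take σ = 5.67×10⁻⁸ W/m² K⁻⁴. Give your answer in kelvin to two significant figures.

Irradiance scales as 1/d², so S = 1361 W/m² × (1/9.37)² = 15.50 W/m².
Reference equilibrium: T_e = [S(1−α)/(4σ)]^(1/4) = 82.87 K.
ΔF = Δ[S(1−α)]/4 = (1−0.31)·-0.885/4 = -0.1527 W/m².
Planck response: λ_P = 4σT_e³ = 4·5.67×10⁻⁸·(82.87)³ = 0.1291 W/m²/K.
Hence the no-feedback warming is ΔF/(4σT_e³) = -1.18 K.

-1.2 K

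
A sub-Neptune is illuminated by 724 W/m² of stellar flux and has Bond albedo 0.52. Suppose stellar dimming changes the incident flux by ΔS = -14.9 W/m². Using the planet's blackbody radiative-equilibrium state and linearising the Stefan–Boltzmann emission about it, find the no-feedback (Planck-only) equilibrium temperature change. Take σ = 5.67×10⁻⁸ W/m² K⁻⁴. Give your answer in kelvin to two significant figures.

-1.0 K

Reference equilibrium: T_e = [S(1−α)/(4σ)]^(1/4) = 197.8 K.
Only a fraction (1−α) is absorbed and it's spread over 4πR², so ΔF = (1−α)ΔS/4 = -1.788 W/m².
Planck response: λ_P = 4σT_e³ = 4·5.67×10⁻⁸·(197.8)³ = 1.756 W/m²/K.
So ΔT₀ = -1.788/1.756 = -1.02 K.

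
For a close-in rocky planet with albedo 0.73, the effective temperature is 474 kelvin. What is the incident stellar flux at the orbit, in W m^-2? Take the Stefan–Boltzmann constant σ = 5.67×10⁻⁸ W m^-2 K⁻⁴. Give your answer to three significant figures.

42400 W m^-2

Invert the energy balance for S: S = 4σT⁴/(1−α).
The emitted flux is σT⁴ = 2862 W m^-2.
S = 4·2862/0.27 = 42400 W m^-2.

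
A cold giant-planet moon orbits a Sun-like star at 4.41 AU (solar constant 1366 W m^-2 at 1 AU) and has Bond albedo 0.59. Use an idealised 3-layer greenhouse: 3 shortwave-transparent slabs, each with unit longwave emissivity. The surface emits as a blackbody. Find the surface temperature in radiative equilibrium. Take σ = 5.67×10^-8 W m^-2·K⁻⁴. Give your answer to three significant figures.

150 kelvin

Flux at the orbit: S = 1366/(4.41)² = 70.24 W m^-2.
Top-of-atmosphere balance: σT_e⁴ = S(1−α)/4 = 7.199 W m^-2 → T_e = 106.2 K.
Layer-by-layer balance gives σT_s⁴ = (N+1)σT_e⁴, so T_s = 4^¼·106.2 = 150.1 K.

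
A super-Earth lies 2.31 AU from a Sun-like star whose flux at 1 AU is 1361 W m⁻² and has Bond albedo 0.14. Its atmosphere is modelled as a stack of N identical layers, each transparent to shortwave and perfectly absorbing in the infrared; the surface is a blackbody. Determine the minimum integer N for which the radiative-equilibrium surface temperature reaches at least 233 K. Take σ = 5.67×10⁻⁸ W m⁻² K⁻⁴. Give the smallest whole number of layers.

3

Flux at the orbit: S = 1361/(2.31)² = 255.1 W m⁻².
OLR = S(1−α)/4 = 54.84 W m⁻²; the top layer radiates at T_e = 176.3 K.
T_s = (N+1)^(1/4)·T_e ≥ 233 K requires N+1 ≥ (T_s/T_e)⁴ = (233/176.3)⁴ = 3.047.
So N ≥ 2.047; the smallest integer is N = 3.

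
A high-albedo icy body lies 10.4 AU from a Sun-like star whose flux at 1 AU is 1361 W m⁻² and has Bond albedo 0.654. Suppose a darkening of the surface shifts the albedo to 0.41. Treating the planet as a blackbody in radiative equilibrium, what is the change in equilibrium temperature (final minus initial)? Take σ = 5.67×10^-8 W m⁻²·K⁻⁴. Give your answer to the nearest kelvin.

Flux at the orbit: S = 1361/(10.4)² = 12.58 W m⁻².
With α = 0.654, T₁ = 66.19 K.
Final:   T₂ = [S(1−0.41)/(4σ)]^(1/4) = 75.64 K.
ΔT = T₂ − T₁ = 9.448 K.

9 K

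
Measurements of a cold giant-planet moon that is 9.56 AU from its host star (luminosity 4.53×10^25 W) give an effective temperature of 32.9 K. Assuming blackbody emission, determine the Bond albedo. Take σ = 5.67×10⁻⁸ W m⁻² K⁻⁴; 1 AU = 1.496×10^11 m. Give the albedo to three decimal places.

Orbital distance: d = 9.56 AU = 1.430×10^12 m.
Flux at the orbit: S = L/(4πd²) = 4.53×10^25/(4π·(1.43×10^12)²) = 1.762 W m⁻².
Rearranging the radiative balance, α = 1 − 4σT⁴/S.
σT⁴ = 0.06643 W m⁻², so 4σT⁴ = 0.2657 W m⁻².
1−α = 0.2657/1.762 = 0.1508, so α = 0.8492.

0.849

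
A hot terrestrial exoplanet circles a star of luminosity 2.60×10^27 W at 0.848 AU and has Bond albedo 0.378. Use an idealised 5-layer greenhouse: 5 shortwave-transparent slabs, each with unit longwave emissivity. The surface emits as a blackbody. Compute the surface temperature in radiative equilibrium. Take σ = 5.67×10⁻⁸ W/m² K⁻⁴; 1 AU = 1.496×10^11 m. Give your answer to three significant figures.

678 kelvin

d = 0.848 × 1.496×10^11 m = 1.269×10^11 m.
Spreading L over a sphere of radius d: S = 2.60×10^27/(4π·1.27×10^11²) = 12860 W/m².
OLR = S(1−α)/4 = 1999 W/m²; the top layer radiates at T_e = 433.3 K.
Layer-by-layer balance gives σT_s⁴ = (N+1)σT_e⁴, so T_s = 6^¼·433.3 = 678.2 K.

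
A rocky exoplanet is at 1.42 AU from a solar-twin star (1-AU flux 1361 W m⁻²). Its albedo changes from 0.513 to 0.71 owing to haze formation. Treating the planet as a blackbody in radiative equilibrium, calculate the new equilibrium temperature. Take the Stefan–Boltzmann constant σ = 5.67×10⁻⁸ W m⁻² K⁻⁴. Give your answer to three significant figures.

Flux at the orbit: S = 1361/(1.42)² = 675.0 W m⁻².
T₂ = [S(1−α₂)/(4σ)]^(1/4) = [675.0·0.29/(4σ)]^(1/4) = 171.4 K.

171 K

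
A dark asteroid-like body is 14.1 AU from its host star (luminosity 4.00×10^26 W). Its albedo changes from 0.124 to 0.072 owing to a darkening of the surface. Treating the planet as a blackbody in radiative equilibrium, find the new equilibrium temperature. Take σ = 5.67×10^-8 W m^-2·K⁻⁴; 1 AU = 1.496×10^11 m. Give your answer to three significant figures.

Orbital distance: d = 14.1 AU = 2.109×10^12 m.
S = L/(4πd²) = 7.154 W m^-2.
T₂ = [S(1−α₂)/(4σ)]^(1/4) = [7.154·0.928/(4σ)]^(1/4) = 73.56 K.

73.6 K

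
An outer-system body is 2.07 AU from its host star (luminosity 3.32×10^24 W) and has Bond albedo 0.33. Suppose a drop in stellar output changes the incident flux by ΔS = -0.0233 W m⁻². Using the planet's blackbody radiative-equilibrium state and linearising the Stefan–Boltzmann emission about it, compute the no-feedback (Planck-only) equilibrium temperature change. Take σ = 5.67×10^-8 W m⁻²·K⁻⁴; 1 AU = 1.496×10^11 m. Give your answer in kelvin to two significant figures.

-0.11 K

d = 2.07 × 1.496×10^11 m = 3.097×10^11 m.
Spreading L over a sphere of radius d: S = 3.32×10^24/(4π·3.10×10^11²) = 2.755 W m⁻².
Reference equilibrium: T_e = [S(1−α)/(4σ)]^(1/4) = 53.41 K.
TOA radiative forcing: ΔF = (1−α)ΔS/4 = 0.67·(-0.0233)/4 = -0.003903 W m⁻².
Planck response: λ_P = 4σT_e³ = 4·5.67×10⁻⁸·(53.41)³ = 0.03456 W m⁻²/K.
ΔT₀ = ΔF/λ_P = -0.003903/0.03456 = -0.113 K.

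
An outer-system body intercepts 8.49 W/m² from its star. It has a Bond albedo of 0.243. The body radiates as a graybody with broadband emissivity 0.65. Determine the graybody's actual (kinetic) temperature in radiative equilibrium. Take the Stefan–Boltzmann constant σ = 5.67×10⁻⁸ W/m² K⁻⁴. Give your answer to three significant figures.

Averaging over the sphere, the absorbed flux is S(1−α)/4 = 1.607 W/m².
Radiative balance εσT⁴ = 1.607 gives T = [1.607/(0.65·σ)]^(1/4) = 81.26 K.

81.3 K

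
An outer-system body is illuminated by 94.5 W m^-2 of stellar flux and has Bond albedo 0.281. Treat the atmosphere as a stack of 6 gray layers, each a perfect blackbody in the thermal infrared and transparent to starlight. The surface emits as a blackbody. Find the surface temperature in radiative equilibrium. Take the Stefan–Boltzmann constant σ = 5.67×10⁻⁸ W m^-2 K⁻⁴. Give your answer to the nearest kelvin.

OLR = S(1−α)/4 = 16.99 W m^-2; the top layer radiates at T_e = 131.6 K.
Layer-by-layer balance gives σT_s⁴ = (N+1)σT_e⁴, so T_s = 7^¼·131.6 = 214.0 K.

214 K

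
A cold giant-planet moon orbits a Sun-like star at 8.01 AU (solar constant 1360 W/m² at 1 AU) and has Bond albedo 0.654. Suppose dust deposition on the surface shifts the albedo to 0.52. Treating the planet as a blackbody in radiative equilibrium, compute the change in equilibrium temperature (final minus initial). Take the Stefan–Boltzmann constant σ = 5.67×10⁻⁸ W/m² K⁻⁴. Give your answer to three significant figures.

Irradiance scales as 1/d², so S = 1360 W/m² × (1/8.01)² = 21.20 W/m².
Initial: T₁ = [S(1−0.654)/(4σ)]^(1/4) = 75.41 K.
Final:   T₂ = [S(1−0.52)/(4σ)]^(1/4) = 81.84 K.
Change: 81.84 − 75.41 = 6.431 K.

6.43 kelvin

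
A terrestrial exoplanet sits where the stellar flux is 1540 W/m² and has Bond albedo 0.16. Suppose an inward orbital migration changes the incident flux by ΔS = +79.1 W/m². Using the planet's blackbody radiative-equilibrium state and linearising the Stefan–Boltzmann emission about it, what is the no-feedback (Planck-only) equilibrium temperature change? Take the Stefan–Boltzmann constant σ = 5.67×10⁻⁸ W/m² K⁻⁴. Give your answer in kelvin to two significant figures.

Reference equilibrium: T_e = [S(1−α)/(4σ)]^(1/4) = 274.8 K.
Only a fraction (1−α) is absorbed and it's spread over 4πR², so ΔF = (1−α)ΔS/4 = 16.61 W/m².
Linearising σT⁴ gives d(σT⁴)/dT = 4σT_e³ = 4.707 W/m² per K.
ΔT₀ = ΔF/λ_P = 16.61/4.707 = 3.53 K.

3.5 K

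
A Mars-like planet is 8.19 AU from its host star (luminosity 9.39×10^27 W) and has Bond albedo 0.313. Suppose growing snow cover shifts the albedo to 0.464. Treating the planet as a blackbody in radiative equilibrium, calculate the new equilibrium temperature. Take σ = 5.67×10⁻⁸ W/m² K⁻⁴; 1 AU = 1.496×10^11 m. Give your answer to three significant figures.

185 K

Orbital distance: d = 8.19 AU = 1.225×10^12 m.
Spreading L over a sphere of radius d: S = 9.39×10^27/(4π·1.23×10^12²) = 497.8 W/m².
With the new albedo, S(1−α₂)/4 = 66.70 W/m², so T₂ = 185.2 K.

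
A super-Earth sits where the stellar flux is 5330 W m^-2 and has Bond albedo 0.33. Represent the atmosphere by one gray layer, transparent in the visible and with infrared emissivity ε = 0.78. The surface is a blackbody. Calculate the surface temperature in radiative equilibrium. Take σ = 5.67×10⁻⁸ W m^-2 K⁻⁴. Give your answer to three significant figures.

401 kelvin

The planet radiates to space at T_e = [S(1−α)/(4σ)]^(1/4) = 354.2 K.
Surface balance with a leaky layer gives σT_s⁴ = σT_e⁴·2/(2−ε), so T_s = T_e·[2/(2−0.78)]^(1/4) = 400.8 K.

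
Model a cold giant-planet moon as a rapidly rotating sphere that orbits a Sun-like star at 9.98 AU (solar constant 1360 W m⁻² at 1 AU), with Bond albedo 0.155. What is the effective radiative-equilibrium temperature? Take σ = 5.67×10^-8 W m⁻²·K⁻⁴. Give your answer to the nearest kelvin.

84 K

By the inverse-square law, S = 1360/9.98² = 13.65 W m⁻².
Absorbed flux (global mean): S(1−α)/4 = 13.65·0.845/4 = 2.885 W m⁻².
In equilibrium σT⁴ equals this, so T = 84.45 K.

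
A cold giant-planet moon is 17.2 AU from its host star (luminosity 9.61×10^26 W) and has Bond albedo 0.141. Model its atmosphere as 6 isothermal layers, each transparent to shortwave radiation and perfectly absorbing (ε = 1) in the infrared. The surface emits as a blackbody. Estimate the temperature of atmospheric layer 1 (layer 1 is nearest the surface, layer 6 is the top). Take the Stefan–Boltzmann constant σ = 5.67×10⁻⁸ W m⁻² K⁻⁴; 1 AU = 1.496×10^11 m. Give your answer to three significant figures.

127 K

d = 17.2 × 1.496×10^11 m = 2.573×10^12 m.
Spreading L over a sphere of radius d: S = 9.61×10^26/(4π·2.57×10^12²) = 11.55 W m⁻².
Top-of-atmosphere balance: σT_e⁴ = S(1−α)/4 = 2.480 W m⁻² → T_e = 81.33 K.
Each opaque layer satisfies 2T_j⁴ = T_{j−1}⁴ + T_{j+1}⁴, giving T_k⁴ = (N+1−k)T_e⁴.
With k = 1: T_1 = (6+1−1)^¼·81.33 K = 127.3 K.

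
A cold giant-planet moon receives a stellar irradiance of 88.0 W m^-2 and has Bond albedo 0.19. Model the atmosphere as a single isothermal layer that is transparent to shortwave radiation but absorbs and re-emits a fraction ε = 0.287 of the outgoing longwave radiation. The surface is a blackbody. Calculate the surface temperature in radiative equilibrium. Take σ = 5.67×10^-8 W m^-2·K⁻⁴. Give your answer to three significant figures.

Effective emission temperature (TOA balance): σT_e⁴ = S(1−α)/4 = 17.82 W m^-2 → T_e = 133.1 K.
Surface balance with a leaky layer gives σT_s⁴ = σT_e⁴·2/(2−ε), so T_s = T_e·[2/(2−0.287)]^(1/4) = 138.4 K.

138 K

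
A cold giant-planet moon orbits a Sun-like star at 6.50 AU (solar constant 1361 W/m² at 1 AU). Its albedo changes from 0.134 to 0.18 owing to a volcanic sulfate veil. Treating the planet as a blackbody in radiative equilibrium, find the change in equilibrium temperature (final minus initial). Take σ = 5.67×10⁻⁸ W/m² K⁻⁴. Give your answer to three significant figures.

Irradiance scales as 1/d², so S = 1361 W/m² × (1/6.50)² = 32.21 W/m².
Initial: T₁ = [S(1−0.134)/(4σ)]^(1/4) = 105.3 K.
Final:   T₂ = [S(1−0.18)/(4σ)]^(1/4) = 103.9 K.
Change: 103.9 − 105.3 = -1.427 K.

-1.43 kelvin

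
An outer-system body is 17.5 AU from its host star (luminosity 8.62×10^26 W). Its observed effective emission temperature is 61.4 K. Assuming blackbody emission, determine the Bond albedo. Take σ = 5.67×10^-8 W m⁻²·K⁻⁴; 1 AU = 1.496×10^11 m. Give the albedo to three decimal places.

d = 17.5 × 1.496×10^11 m = 2.618×10^12 m.
Spreading L over a sphere of radius d: S = 8.62×10^26/(4π·2.62×10^12²) = 10.01 W m⁻².
Energy balance: S(1−α)/4 = σT⁴, so 1−α = 4σT⁴/S.
σT⁴ = 0.8059 W m⁻², so 4σT⁴ = 3.223 W m⁻².
1−α = 3.223/10.01 = 0.3221, so α = 0.6779.

0.678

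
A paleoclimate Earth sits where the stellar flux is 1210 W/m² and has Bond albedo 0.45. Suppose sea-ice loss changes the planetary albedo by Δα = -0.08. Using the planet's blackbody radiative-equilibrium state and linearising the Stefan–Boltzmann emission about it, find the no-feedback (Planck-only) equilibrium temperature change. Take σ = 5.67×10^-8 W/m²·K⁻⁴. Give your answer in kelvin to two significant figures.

Unperturbed T_e = [1210·(1−0.45)/(4σ)]^¼ = 232.7 K.
The change in absorbed flux is Δ[S(1−α)/4] = −SΔα/4 = 24.20 W/m².
Linearising σT⁴ gives d(σT⁴)/dT = 4σT_e³ = 2.859 W/m² per K.
Hence the no-feedback warming is ΔF/(4σT_e³) = 8.46 K.

8.5 K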